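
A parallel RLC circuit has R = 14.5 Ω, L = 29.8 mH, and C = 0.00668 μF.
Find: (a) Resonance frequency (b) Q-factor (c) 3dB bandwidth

Step 1 — Resonance: ω₀ = 1/√(LC) = 1/√(0.0298·6.68e-09) = 7.088e+04 rad/s.
Step 2 — f₀ = ω₀/(2π) = 1.128e+04 Hz.
Step 3 — Parallel Q: Q = R/(ω₀L) = 14.5/(7.088e+04·0.0298) = 0.006865.
Step 4 — Bandwidth: Δω = ω₀/Q = 1.032e+07 rad/s; BW = Δω/(2π) = 1.643e+06 Hz.

(a) f₀ = 1.128e+04 Hz  (b) Q = 0.006865  (c) BW = 1.643e+06 Hz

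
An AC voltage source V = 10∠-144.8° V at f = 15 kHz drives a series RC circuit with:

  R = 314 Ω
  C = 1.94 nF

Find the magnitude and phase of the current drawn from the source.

Step 1 — Angular frequency: ω = 2π·f = 2π·1.5e+04 = 9.425e+04 rad/s.
Step 2 — Component impedances:
  R: Z = R = 314 Ω
  C: Z = 1/(jωC) = -j/(ω·C) = 0 - j5469 Ω
Step 3 — Series combination: Z_total = R + C = 314 - j5469 Ω = 5478∠-86.7° Ω.
Step 4 — Source phasor: V = 10∠-144.8° V = -8.171 - j5.764 V.
Step 5 — Ohm's law: I = V / Z_total = (-8.171 - j5.764) / (314 - j5469) = 0.000965 - j0.001549 A.
Step 6 — Convert to polar: |I| = 0.001825 A, ∠I = -58.1°.

I = 0.001825∠-58.1° A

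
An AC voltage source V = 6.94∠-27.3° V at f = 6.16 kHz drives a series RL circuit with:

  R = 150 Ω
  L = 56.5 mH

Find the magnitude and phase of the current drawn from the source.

Step 1 — Angular frequency: ω = 2π·f = 2π·6160 = 3.87e+04 rad/s.
Step 2 — Component impedances:
  R: Z = R = 150 Ω
  L: Z = jωL = j·3.87e+04·0.0565 = 0 + j2187 Ω
Step 3 — Series combination: Z_total = R + L = 150 + j2187 Ω = 2192∠86.1° Ω.
Step 4 — Source phasor: V = 6.94∠-27.3° V = 6.167 - j3.183 V.
Step 5 — Ohm's law: I = V / Z_total = (6.167 - j3.183) / (150 + j2187) = -0.001256 - j0.002906 A.
Step 6 — Convert to polar: |I| = 0.003166 A, ∠I = -113.4°.

I = 0.003166∠-113.4° A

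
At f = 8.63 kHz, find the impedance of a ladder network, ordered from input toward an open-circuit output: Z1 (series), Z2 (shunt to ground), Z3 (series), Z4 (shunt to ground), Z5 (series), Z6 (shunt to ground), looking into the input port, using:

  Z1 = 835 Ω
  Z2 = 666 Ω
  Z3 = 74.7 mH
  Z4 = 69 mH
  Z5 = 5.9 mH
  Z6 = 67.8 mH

Step 1 — Angular frequency: ω = 2π·f = 2π·8630 = 5.422e+04 rad/s.
Step 2 — Component impedances:
  Z1: Z = R = 835 Ω
  Z2: Z = R = 666 Ω
  Z3: Z = jωL = j·5.422e+04·0.0747 = 0 + j4051 Ω
  Z4: Z = jωL = j·5.422e+04·0.069 = 0 + j3741 Ω
  Z5: Z = jωL = j·5.422e+04·0.0059 = 0 + j319.9 Ω
  Z6: Z = jωL = j·5.422e+04·0.0678 = 0 + j3676 Ω
Step 3 — Ladder network (open output): work backward from the far end, alternating series and parallel combinations. Z_in = 1493 + j73.23 Ω = 1495∠2.8° Ω.

Z = 1493 + j73.23 Ω = 1495∠2.8° Ω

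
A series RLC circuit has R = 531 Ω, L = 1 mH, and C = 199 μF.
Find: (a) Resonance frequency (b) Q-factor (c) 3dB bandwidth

Step 1 — Resonance condition Im(Z)=0 gives ω₀ = 1/√(LC).
Step 2 — ω₀ = 1/√(0.001·0.000199) = 2242 rad/s.
Step 3 — f₀ = ω₀/(2π) = 356.8 Hz.
Step 4 — Series Q: Q = ω₀L/R = 2242·0.001/531 = 0.004222.
Step 5 — 3dB bandwidth: Δω = ω₀/Q = 5.31e+05 rad/s; BW = Δω/(2π) = 8.451e+04 Hz.

(a) f₀ = 356.8 Hz  (b) Q = 0.004222  (c) BW = 8.451e+04 Hz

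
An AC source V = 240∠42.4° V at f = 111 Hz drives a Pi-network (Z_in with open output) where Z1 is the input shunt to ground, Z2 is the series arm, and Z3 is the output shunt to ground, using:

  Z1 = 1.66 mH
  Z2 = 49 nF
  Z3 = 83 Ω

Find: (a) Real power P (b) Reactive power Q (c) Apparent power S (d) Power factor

Step 1 — Angular frequency: ω = 2π·f = 2π·111 = 697.4 rad/s.
Step 2 — Component impedances:
  Z1: Z = jωL = j·697.4·0.00166 = 0 + j1.158 Ω
  Z2: Z = 1/(jωC) = -j/(ω·C) = 0 - j2.926e+04 Ω
  Z3: Z = R = 83 Ω
Step 3 — With open output, the series arm Z2 and the output shunt Z3 appear in series to ground: Z2 + Z3 = 83 - j2.926e+04 Ω.
Step 4 — Parallel with input shunt Z1: Z_in = Z1 || (Z2 + Z3) = 1.299e-07 + j1.158 Ω = 1.158∠90.0° Ω.
Step 5 — Source phasor: V = 240∠42.4° V = 177.2 + j161.8 V.
Step 6 — Current: I = V / Z = 139.8 - j153.1 A = 207.3∠-47.6° A.
Step 7 — Complex power: S = V·I* = 0.005583 + j4.975e+04 VA.
Step 8 — Real power: P = Re(S) = 0.005583 W.
Step 9 — Reactive power: Q = Im(S) = 4.975e+04 VAR.
Step 10 — Apparent power: |S| = 4.975e+04 VA.
Step 11 — Power factor: PF = P/|S| = 1.122e-07 (lagging).

(a) P = 0.005583 W  (b) Q = 4.975e+04 VAR  (c) S = 4.975e+04 VA  (d) PF = 1.122e-07 (lagging)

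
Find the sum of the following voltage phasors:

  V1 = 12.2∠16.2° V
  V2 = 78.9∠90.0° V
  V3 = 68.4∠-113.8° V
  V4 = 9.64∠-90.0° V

Step 1 — Convert each phasor to rectangular form:
  V1 = 12.2·(cos(16.2°) + j·sin(16.2°)) = 11.72 + j3.404 V
  V2 = 78.9·(cos(90.0°) + j·sin(90.0°)) = 0 + j78.9 V
  V3 = 68.4·(cos(-113.8°) + j·sin(-113.8°)) = -27.6 - j62.58 V
  V4 = 9.64·(cos(-90.0°) + j·sin(-90.0°)) = 0 - j9.64 V
Step 2 — Sum components: V_total = -15.89 + j10.08 V.
Step 3 — Convert to polar: |V_total| = 18.82 V, ∠V_total = 147.6°.

V_total = 18.82∠147.6° V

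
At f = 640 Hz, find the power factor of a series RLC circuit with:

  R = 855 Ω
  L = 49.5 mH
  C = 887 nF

Step 1 — Angular frequency: ω = 2π·f = 2π·640 = 4021 rad/s.
Step 2 — Component impedances:
  R: Z = R = 855 Ω
  L: Z = jωL = j·4021·0.0495 = 0 + j199.1 Ω
  C: Z = 1/(jωC) = -j/(ω·C) = 0 - j280.4 Ω
Step 3 — Series combination: Z_total = R + L + C = 855 - j81.31 Ω = 858.9∠-5.4° Ω.
Step 4 — Power factor: PF = cos(φ) = Re(Z)/|Z| = 855/858.9 = 0.9955.
Step 5 — Type: Im(Z) = -81.31 ⇒ leading (phase φ = -5.4°).

PF = 0.9955 (leading, φ = -5.4°)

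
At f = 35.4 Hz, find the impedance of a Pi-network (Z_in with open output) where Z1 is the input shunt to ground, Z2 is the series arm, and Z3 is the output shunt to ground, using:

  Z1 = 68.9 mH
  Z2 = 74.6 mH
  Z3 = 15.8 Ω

Step 1 — Angular frequency: ω = 2π·f = 2π·35.4 = 222.4 rad/s.
Step 2 — Component impedances:
  Z1: Z = jωL = j·222.4·0.0689 = 0 + j15.33 Ω
  Z2: Z = jωL = j·222.4·0.0746 = 0 + j16.59 Ω
  Z3: Z = R = 15.8 Ω
Step 3 — With open output, the series arm Z2 and the output shunt Z3 appear in series to ground: Z2 + Z3 = 15.8 + j16.59 Ω.
Step 4 — Parallel with input shunt Z1: Z_in = Z1 || (Z2 + Z3) = 2.926 + j9.415 Ω = 9.859∠72.7° Ω.

Z = 2.926 + j9.415 Ω = 9.859∠72.7° Ω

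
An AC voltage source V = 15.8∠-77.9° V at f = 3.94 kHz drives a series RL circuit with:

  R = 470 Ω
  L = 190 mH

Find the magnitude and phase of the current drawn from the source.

Step 1 — Angular frequency: ω = 2π·f = 2π·3940 = 2.476e+04 rad/s.
Step 2 — Component impedances:
  R: Z = R = 470 Ω
  L: Z = jωL = j·2.476e+04·0.19 = 0 + j4704 Ω
Step 3 — Series combination: Z_total = R + L = 470 + j4704 Ω = 4727∠84.3° Ω.
Step 4 — Source phasor: V = 15.8∠-77.9° V = 3.312 - j15.45 V.
Step 5 — Ohm's law: I = V / Z_total = (3.312 - j15.45) / (470 + j4704) = -0.003182 - j0.001022 A.
Step 6 — Convert to polar: |I| = 0.003342 A, ∠I = -162.2°.

I = 0.003342∠-162.2° A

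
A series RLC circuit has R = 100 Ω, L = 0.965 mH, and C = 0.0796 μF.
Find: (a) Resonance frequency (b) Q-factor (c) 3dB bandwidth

Step 1 — Resonance condition Im(Z)=0 gives ω₀ = 1/√(LC).
Step 2 — ω₀ = 1/√(0.000965·7.96e-08) = 1.141e+05 rad/s.
Step 3 — f₀ = ω₀/(2π) = 1.816e+04 Hz.
Step 4 — Series Q: Q = ω₀L/R = 1.141e+05·0.000965/100 = 1.101.
Step 5 — 3dB bandwidth: Δω = ω₀/Q = 1.036e+05 rad/s; BW = Δω/(2π) = 1.649e+04 Hz.

(a) f₀ = 1.816e+04 Hz  (b) Q = 1.101  (c) BW = 1.649e+04 Hz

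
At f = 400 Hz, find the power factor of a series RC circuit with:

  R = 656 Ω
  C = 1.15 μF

Step 1 — Angular frequency: ω = 2π·f = 2π·400 = 2513 rad/s.
Step 2 — Component impedances:
  R: Z = R = 656 Ω
  C: Z = 1/(jωC) = -j/(ω·C) = 0 - j346 Ω
Step 3 — Series combination: Z_total = R + C = 656 - j346 Ω = 741.6∠-27.8° Ω.
Step 4 — Power factor: PF = cos(φ) = Re(Z)/|Z| = 656/741.65 = 0.8845.
Step 5 — Type: Im(Z) = -346 ⇒ leading (phase φ = -27.8°).

PF = 0.8845 (leading, φ = -27.8°)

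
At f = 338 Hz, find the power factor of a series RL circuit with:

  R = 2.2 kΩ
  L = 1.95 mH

Step 1 — Angular frequency: ω = 2π·f = 2π·338 = 2124 rad/s.
Step 2 — Component impedances:
  R: Z = R = 2200 Ω
  L: Z = jωL = j·2124·0.00195 = 0 + j4.141 Ω
Step 3 — Series combination: Z_total = R + L = 2200 + j4.141 Ω = 2200∠0.1° Ω.
Step 4 — Power factor: PF = cos(φ) = Re(Z)/|Z| = 2200/2200 = 1.
Step 5 — Type: Im(Z) = 4.141 ⇒ lagging (phase φ = 0.1°).

PF = 1 (lagging, φ = 0.1°)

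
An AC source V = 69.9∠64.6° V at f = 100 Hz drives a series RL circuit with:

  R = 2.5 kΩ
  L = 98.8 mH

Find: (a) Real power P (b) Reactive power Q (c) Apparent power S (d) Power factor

Step 1 — Angular frequency: ω = 2π·f = 2π·100 = 628.3 rad/s.
Step 2 — Component impedances:
  R: Z = R = 2500 Ω
  L: Z = jωL = j·628.3·0.0988 = 0 + j62.08 Ω
Step 3 — Series combination: Z_total = R + L = 2500 + j62.08 Ω = 2501∠1.4° Ω.
Step 4 — Source phasor: V = 69.9∠64.6° V = 29.98 + j63.14 V.
Step 5 — Current: I = V / Z = 0.01261 + j0.02494 A = 0.02795∠63.2° A.
Step 6 — Complex power: S = V·I* = 1.953 + j0.0485 VA.
Step 7 — Real power: P = Re(S) = 1.953 W.
Step 8 — Reactive power: Q = Im(S) = 0.0485 VAR.
Step 9 — Apparent power: |S| = 1.954 VA.
Step 10 — Power factor: PF = P/|S| = 0.9997 (lagging).

(a) P = 1.953 W  (b) Q = 0.0485 VAR  (c) S = 1.954 VA  (d) PF = 0.9997 (lagging)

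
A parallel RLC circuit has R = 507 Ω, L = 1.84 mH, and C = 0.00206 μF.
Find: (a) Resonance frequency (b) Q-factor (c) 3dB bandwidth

Step 1 — Resonance: ω₀ = 1/√(LC) = 1/√(0.00184·2.06e-09) = 5.136e+05 rad/s.
Step 2 — f₀ = ω₀/(2π) = 8.175e+04 Hz.
Step 3 — Parallel Q: Q = R/(ω₀L) = 507/(5.136e+05·0.00184) = 0.5365.
Step 4 — Bandwidth: Δω = ω₀/Q = 9.575e+05 rad/s; BW = Δω/(2π) = 1.524e+05 Hz.

(a) f₀ = 8.175e+04 Hz  (b) Q = 0.5365  (c) BW = 1.524e+05 Hz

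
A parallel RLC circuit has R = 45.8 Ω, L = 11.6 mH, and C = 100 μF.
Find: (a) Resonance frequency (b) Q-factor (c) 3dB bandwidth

Step 1 — Resonance: ω₀ = 1/√(LC) = 1/√(0.0116·0.0001) = 928.5 rad/s.
Step 2 — f₀ = ω₀/(2π) = 147.8 Hz.
Step 3 — Parallel Q: Q = R/(ω₀L) = 45.8/(928.5·0.0116) = 4.252.
Step 4 — Bandwidth: Δω = ω₀/Q = 218.3 rad/s; BW = Δω/(2π) = 34.75 Hz.

(a) f₀ = 147.8 Hz  (b) Q = 4.252  (c) BW = 34.75 Hz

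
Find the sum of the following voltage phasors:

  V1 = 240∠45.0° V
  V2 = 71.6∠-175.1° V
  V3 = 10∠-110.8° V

Step 1 — Convert each phasor to rectangular form:
  V1 = 240·(cos(45.0°) + j·sin(45.0°)) = 169.7 + j169.7 V
  V2 = 71.6·(cos(-175.1°) + j·sin(-175.1°)) = -71.34 - j6.116 V
  V3 = 10·(cos(-110.8°) + j·sin(-110.8°)) = -3.551 - j9.348 V
Step 2 — Sum components: V_total = 94.82 + j154.2 V.
Step 3 — Convert to polar: |V_total| = 181.1 V, ∠V_total = 58.4°.

V_total = 181.1∠58.4° V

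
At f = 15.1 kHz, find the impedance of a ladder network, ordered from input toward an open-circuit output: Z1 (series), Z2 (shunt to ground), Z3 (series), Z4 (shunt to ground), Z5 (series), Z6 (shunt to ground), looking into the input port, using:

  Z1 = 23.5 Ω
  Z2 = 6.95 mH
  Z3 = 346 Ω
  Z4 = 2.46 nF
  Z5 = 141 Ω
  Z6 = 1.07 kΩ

Step 1 — Angular frequency: ω = 2π·f = 2π·1.51e+04 = 9.488e+04 rad/s.
Step 2 — Component impedances:
  Z1: Z = R = 23.5 Ω
  Z2: Z = jωL = j·9.488e+04·0.00695 = 0 + j659.4 Ω
  Z3: Z = R = 346 Ω
  Z4: Z = 1/(jωC) = -j/(ω·C) = 0 - j4285 Ω
  Z5: Z = R = 141 Ω
  Z6: Z = R = 1070 Ω
Step 3 — Ladder network (open output): work backward from the far end, alternating series and parallel combinations. Z_in = 304.5 + j593.8 Ω = 667.3∠62.9° Ω.

Z = 304.5 + j593.8 Ω = 667.3∠62.9° Ω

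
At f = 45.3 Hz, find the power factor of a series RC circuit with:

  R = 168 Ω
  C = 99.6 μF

Step 1 — Angular frequency: ω = 2π·f = 2π·45.3 = 284.6 rad/s.
Step 2 — Component impedances:
  R: Z = R = 168 Ω
  C: Z = 1/(jωC) = -j/(ω·C) = 0 - j35.27 Ω
Step 3 — Series combination: Z_total = R + C = 168 - j35.27 Ω = 171.7∠-11.9° Ω.
Step 4 — Power factor: PF = cos(φ) = Re(Z)/|Z| = 168/171.66 = 0.9787.
Step 5 — Type: Im(Z) = -35.27 ⇒ leading (phase φ = -11.9°).

PF = 0.9787 (leading, φ = -11.9°)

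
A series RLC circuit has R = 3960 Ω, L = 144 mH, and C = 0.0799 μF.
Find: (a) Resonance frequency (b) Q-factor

Step 1 — Resonance condition Im(Z)=0 gives ω₀ = 1/√(LC).
Step 2 — ω₀ = 1/√(0.144·7.99e-08) = 9323 rad/s.
Step 3 — f₀ = ω₀/(2π) = 1484 Hz.
Step 4 — Series Q: Q = ω₀L/R = 9323·0.144/3960 = 0.339.

(a) f₀ = 1484 Hz  (b) Q = 0.339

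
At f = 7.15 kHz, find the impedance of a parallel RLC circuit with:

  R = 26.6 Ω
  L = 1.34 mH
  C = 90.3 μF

Step 1 — Angular frequency: ω = 2π·f = 2π·7150 = 4.492e+04 rad/s.
Step 2 — Component impedances:
  R: Z = R = 26.6 Ω
  L: Z = jωL = j·4.492e+04·0.00134 = 0 + j60.2 Ω
  C: Z = 1/(jωC) = -j/(ω·C) = 0 - j0.2465 Ω
Step 3 — Parallel combination: 1/Z_total = 1/R + 1/L + 1/C; Z_total = 0.002303 - j0.2475 Ω = 0.2475∠-89.5° Ω.

Z = 0.002303 - j0.2475 Ω = 0.2475∠-89.5° Ω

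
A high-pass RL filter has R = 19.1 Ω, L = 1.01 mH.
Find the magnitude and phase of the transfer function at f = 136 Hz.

Step 1 — Angular frequency: ω = 2π·136 = 854.5 rad/s.
Step 2 — Transfer function: H(jω) = jωL/(R + jωL).
Step 3 — Numerator jωL = j·0.8631; denominator R + jωL = 19.1 + j0.8631.
Step 4 — H = 0.002038 + j0.04509.
Step 5 — Magnitude: |H| = 0.04514 (-26.9 dB); phase: φ = 87.4°.

|H| = 0.04514 (-26.9 dB), φ = 87.4°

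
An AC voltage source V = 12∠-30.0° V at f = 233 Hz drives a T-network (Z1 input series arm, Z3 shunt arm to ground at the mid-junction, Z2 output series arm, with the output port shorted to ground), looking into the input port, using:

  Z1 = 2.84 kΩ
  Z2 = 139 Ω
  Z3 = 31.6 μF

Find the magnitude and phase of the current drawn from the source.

Step 1 — Angular frequency: ω = 2π·f = 2π·233 = 1464 rad/s.
Step 2 — Component impedances:
  Z1: Z = R = 2840 Ω
  Z2: Z = R = 139 Ω
  Z3: Z = 1/(jωC) = -j/(ω·C) = 0 - j21.62 Ω
Step 3 — With the output port shorted to ground, the output series arm Z2 runs from the junction to ground; the shunt arm Z3 also runs from the junction to ground. They appear in parallel: Z3 || Z2 = 3.282 - j21.11 Ω.
Step 4 — Series with input arm Z1: Z_in = Z1 + (Z3 || Z2) = 2843 - j21.11 Ω = 2843∠-0.4° Ω.
Step 5 — Source phasor: V = 12∠-30.0° V = 10.39 - j6 V.
Step 6 — Ohm's law: I = V / Z_total = (10.39 - j6) / (2843 - j21.11) = 0.003671 - j0.002083 A.
Step 7 — Convert to polar: |I| = 0.00422 A, ∠I = -29.6°.

I = 0.00422∠-29.6° A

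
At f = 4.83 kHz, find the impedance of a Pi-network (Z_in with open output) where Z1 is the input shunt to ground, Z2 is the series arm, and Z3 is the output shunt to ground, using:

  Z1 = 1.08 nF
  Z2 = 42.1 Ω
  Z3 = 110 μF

Step 1 — Angular frequency: ω = 2π·f = 2π·4830 = 3.035e+04 rad/s.
Step 2 — Component impedances:
  Z1: Z = 1/(jωC) = -j/(ω·C) = 0 - j3.051e+04 Ω
  Z2: Z = R = 42.1 Ω
  Z3: Z = 1/(jωC) = -j/(ω·C) = 0 - j0.2996 Ω
Step 3 — With open output, the series arm Z2 and the output shunt Z3 appear in series to ground: Z2 + Z3 = 42.1 - j0.2996 Ω.
Step 4 — Parallel with input shunt Z1: Z_in = Z1 || (Z2 + Z3) = 42.1 - j0.3576 Ω = 42.1∠-0.5° Ω.

Z = 42.1 - j0.3576 Ω = 42.1∠-0.5° Ω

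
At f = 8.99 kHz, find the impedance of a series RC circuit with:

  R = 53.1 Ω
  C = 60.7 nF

Step 1 — Angular frequency: ω = 2π·f = 2π·8990 = 5.649e+04 rad/s.
Step 2 — Component impedances:
  R: Z = R = 53.1 Ω
  C: Z = 1/(jωC) = -j/(ω·C) = 0 - j291.7 Ω
Step 3 — Series combination: Z_total = R + C = 53.1 - j291.7 Ω = 296.5∠-79.7° Ω.

Z = 53.1 - j291.7 Ω = 296.5∠-79.7° Ω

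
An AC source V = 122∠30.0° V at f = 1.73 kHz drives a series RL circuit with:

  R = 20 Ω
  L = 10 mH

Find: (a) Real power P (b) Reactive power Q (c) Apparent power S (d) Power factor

Step 1 — Angular frequency: ω = 2π·f = 2π·1730 = 1.087e+04 rad/s.
Step 2 — Component impedances:
  R: Z = R = 20 Ω
  L: Z = jωL = j·1.087e+04·0.01 = 0 + j108.7 Ω
Step 3 — Series combination: Z_total = R + L = 20 + j108.7 Ω = 110.5∠79.6° Ω.
Step 4 — Source phasor: V = 122∠30.0° V = 105.7 + j61 V.
Step 5 — Current: I = V / Z = 0.7158 - j0.8403 A = 1.104∠-49.6° A.
Step 6 — Complex power: S = V·I* = 24.37 + j132.4 VA.
Step 7 — Real power: P = Re(S) = 24.37 W.
Step 8 — Reactive power: Q = Im(S) = 132.4 VAR.
Step 9 — Apparent power: |S| = 134.7 VA.
Step 10 — Power factor: PF = P/|S| = 0.181 (lagging).

(a) P = 24.37 W  (b) Q = 132.4 VAR  (c) S = 134.7 VA  (d) PF = 0.181 (lagging)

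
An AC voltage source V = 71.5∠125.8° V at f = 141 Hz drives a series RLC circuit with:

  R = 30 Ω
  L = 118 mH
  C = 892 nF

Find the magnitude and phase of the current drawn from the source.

Step 1 — Angular frequency: ω = 2π·f = 2π·141 = 885.9 rad/s.
Step 2 — Component impedances:
  R: Z = R = 30 Ω
  L: Z = jωL = j·885.9·0.118 = 0 + j104.5 Ω
  C: Z = 1/(jωC) = -j/(ω·C) = 0 - j1265 Ω
Step 3 — Series combination: Z_total = R + L + C = 30 - j1161 Ω = 1161∠-88.5° Ω.
Step 4 — Source phasor: V = 71.5∠125.8° V = -41.82 + j57.99 V.
Step 5 — Ohm's law: I = V / Z_total = (-41.82 + j57.99) / (30 - j1161) = -0.05085 - j0.03471 A.
Step 6 — Convert to polar: |I| = 0.06157 A, ∠I = -145.7°.

I = 0.06157∠-145.7° A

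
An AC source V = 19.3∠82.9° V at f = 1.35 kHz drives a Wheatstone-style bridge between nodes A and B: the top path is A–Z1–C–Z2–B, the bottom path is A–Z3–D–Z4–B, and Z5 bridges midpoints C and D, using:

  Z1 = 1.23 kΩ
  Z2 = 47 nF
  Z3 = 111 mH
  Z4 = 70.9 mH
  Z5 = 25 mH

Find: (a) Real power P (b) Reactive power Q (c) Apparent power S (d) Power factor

Step 1 — Angular frequency: ω = 2π·f = 2π·1350 = 8482 rad/s.
Step 2 — Component impedances:
  Z1: Z = R = 1230 Ω
  Z2: Z = 1/(jωC) = -j/(ω·C) = 0 - j2508 Ω
  Z3: Z = jωL = j·8482·0.111 = 0 + j941.5 Ω
  Z4: Z = jωL = j·8482·0.0709 = 0 + j601.4 Ω
  Z5: Z = jωL = j·8482·0.025 = 0 + j212.1 Ω
Step 3 — Bridge requires nodal analysis (the Z5 bridge couples midpoints C and D, so the two paths cannot be reduced to a simple series/parallel combination). Setting node B to ground and injecting 1 A at node A, the 3-node admittance system at A, C, D solves to V_A = Z_AB = 317.7 + j1452 Ω = 1486∠77.7° Ω.
Step 4 — Source phasor: V = 19.3∠82.9° V = 2.386 + j19.15 V.
Step 5 — Current: I = V / Z = 0.01293 + j0.001187 A = 0.01299∠5.2° A.
Step 6 — Complex power: S = V·I* = 0.0536 + j0.2449 VA.
Step 7 — Real power: P = Re(S) = 0.0536 W.
Step 8 — Reactive power: Q = Im(S) = 0.2449 VAR.
Step 9 — Apparent power: |S| = 0.2507 VA.
Step 10 — Power factor: PF = P/|S| = 0.2138 (lagging).

(a) P = 0.0536 W  (b) Q = 0.2449 VAR  (c) S = 0.2507 VA  (d) PF = 0.2138 (lagging)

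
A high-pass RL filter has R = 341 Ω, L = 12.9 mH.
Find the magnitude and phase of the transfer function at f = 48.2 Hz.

Step 1 — Angular frequency: ω = 2π·48.2 = 302.8 rad/s.
Step 2 — Transfer function: H(jω) = jωL/(R + jωL).
Step 3 — Numerator jωL = j·3.907; denominator R + jωL = 341 + j3.907.
Step 4 — H = 0.0001312 + j0.01146.
Step 5 — Magnitude: |H| = 0.01146 (-38.8 dB); phase: φ = 89.3°.

|H| = 0.01146 (-38.8 dB), φ = 89.3°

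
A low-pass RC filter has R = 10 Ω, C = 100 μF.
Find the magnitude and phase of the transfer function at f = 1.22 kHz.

Step 1 — Angular frequency: ω = 2π·1220 = 7665 rad/s.
Step 2 — Transfer function: H(jω) = 1/(1 + jωRC).
Step 3 — Denominator: 1 + jωRC = 1 + j·7665·10·0.0001 = 1 + j7.665.
Step 4 — H = 0.01673 - j0.1283.
Step 5 — Magnitude: |H| = 0.1294 (-17.8 dB); phase: φ = -82.6°.

|H| = 0.1294 (-17.8 dB), φ = -82.6°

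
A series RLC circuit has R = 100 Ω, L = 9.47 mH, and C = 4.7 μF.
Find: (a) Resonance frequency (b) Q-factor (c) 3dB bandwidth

Step 1 — Resonance: ω₀ = 1/√(LC) = 1/√(0.00947·4.7e-06) = 4740 rad/s.
Step 2 — f₀ = ω₀/(2π) = 754.4 Hz.
Step 3 — Series Q: Q = ω₀L/R = 4740·0.00947/100 = 0.4489.
Step 4 — Bandwidth: Δω = ω₀/Q = 1.056e+04 rad/s; BW = Δω/(2π) = 1681 Hz.

(a) f₀ = 754.4 Hz  (b) Q = 0.4489  (c) BW = 1681 Hz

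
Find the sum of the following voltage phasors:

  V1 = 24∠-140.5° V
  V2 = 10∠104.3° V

Step 1 — Convert each phasor to rectangular form:
  V1 = 24·(cos(-140.5°) + j·sin(-140.5°)) = -18.52 - j15.27 V
  V2 = 10·(cos(104.3°) + j·sin(104.3°)) = -2.47 + j9.69 V
Step 2 — Sum components: V_total = -20.99 - j5.576 V.
Step 3 — Convert to polar: |V_total| = 21.72 V, ∠V_total = -165.1°.

V_total = 21.72∠-165.1° V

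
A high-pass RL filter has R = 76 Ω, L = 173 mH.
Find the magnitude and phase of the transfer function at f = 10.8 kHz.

Step 1 — Angular frequency: ω = 2π·1.08e+04 = 6.786e+04 rad/s.
Step 2 — Transfer function: H(jω) = jωL/(R + jωL).
Step 3 — Numerator jωL = j·1.174e+04; denominator R + jωL = 76 + j1.174e+04.
Step 4 — H = 1 + j0.006474.
Step 5 — Magnitude: |H| = 1 (-0.0 dB); phase: φ = 0.4°.

|H| = 1 (-0.0 dB), φ = 0.4°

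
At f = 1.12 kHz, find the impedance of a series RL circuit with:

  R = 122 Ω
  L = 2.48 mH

Step 1 — Angular frequency: ω = 2π·f = 2π·1120 = 7037 rad/s.
Step 2 — Component impedances:
  R: Z = R = 122 Ω
  L: Z = jωL = j·7037·0.00248 = 0 + j17.45 Ω
Step 3 — Series combination: Z_total = R + L = 122 + j17.45 Ω = 123.2∠8.1° Ω.

Z = 122 + j17.45 Ω = 123.2∠8.1° Ω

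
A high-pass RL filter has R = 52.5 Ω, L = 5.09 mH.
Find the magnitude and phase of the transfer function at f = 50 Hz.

Step 1 — Angular frequency: ω = 2π·50 = 314.2 rad/s.
Step 2 — Transfer function: H(jω) = jωL/(R + jωL).
Step 3 — Numerator jωL = j·1.599; denominator R + jωL = 52.5 + j1.599.
Step 4 — H = 0.0009269 + j0.03043.
Step 5 — Magnitude: |H| = 0.03044 (-30.3 dB); phase: φ = 88.3°.

|H| = 0.03044 (-30.3 dB), φ = 88.3°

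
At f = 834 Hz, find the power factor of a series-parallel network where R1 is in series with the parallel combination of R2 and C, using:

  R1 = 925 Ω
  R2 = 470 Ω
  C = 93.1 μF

Step 1 — Angular frequency: ω = 2π·f = 2π·834 = 5240 rad/s.
Step 2 — Component impedances:
  R1: Z = R = 925 Ω
  R2: Z = R = 470 Ω
  C: Z = 1/(jωC) = -j/(ω·C) = 0 - j2.05 Ω
Step 3 — Parallel branch: R2 || C = 1/(1/R2 + 1/C) = 0.008939 - j2.05 Ω.
Step 4 — Series with R1: Z_total = R1 + (R2 || C) = 925 - j2.05 Ω = 925∠-0.1° Ω.
Step 5 — Power factor: PF = cos(φ) = Re(Z)/|Z| = 925/925 = 1.
Step 6 — Type: Im(Z) = -2.05 ⇒ leading (phase φ = -0.1°).

PF = 1 (leading, φ = -0.1°)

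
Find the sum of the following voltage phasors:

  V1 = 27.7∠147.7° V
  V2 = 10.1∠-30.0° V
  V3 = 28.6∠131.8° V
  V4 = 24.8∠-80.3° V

Step 1 — Convert each phasor to rectangular form:
  V1 = 27.7·(cos(147.7°) + j·sin(147.7°)) = -23.41 + j14.8 V
  V2 = 10.1·(cos(-30.0°) + j·sin(-30.0°)) = 8.747 - j5.05 V
  V3 = 28.6·(cos(131.8°) + j·sin(131.8°)) = -19.06 + j21.32 V
  V4 = 24.8·(cos(-80.3°) + j·sin(-80.3°)) = 4.179 - j24.45 V
Step 2 — Sum components: V_total = -29.55 + j6.627 V.
Step 3 — Convert to polar: |V_total| = 30.29 V, ∠V_total = 167.4°.

V_total = 30.29∠167.4° V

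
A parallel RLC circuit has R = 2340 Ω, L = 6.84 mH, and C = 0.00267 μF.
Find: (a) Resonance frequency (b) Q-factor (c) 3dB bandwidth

Step 1 — Resonance: ω₀ = 1/√(LC) = 1/√(0.00684·2.67e-09) = 2.34e+05 rad/s.
Step 2 — f₀ = ω₀/(2π) = 3.724e+04 Hz.
Step 3 — Parallel Q: Q = R/(ω₀L) = 2340/(2.34e+05·0.00684) = 1.462.
Step 4 — Bandwidth: Δω = ω₀/Q = 1.601e+05 rad/s; BW = Δω/(2π) = 2.547e+04 Hz.

(a) f₀ = 3.724e+04 Hz  (b) Q = 1.462  (c) BW = 2.547e+04 Hz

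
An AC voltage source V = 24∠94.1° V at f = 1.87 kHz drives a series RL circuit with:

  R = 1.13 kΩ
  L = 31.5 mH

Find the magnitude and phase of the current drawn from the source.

Step 1 — Angular frequency: ω = 2π·f = 2π·1870 = 1.175e+04 rad/s.
Step 2 — Component impedances:
  R: Z = R = 1130 Ω
  L: Z = jωL = j·1.175e+04·0.0315 = 0 + j370.1 Ω
Step 3 — Series combination: Z_total = R + L = 1130 + j370.1 Ω = 1189∠18.1° Ω.
Step 4 — Source phasor: V = 24∠94.1° V = -1.716 + j23.94 V.
Step 5 — Ohm's law: I = V / Z_total = (-1.716 + j23.94) / (1130 + j370.1) = 0.004895 + j0.01958 A.
Step 6 — Convert to polar: |I| = 0.02018 A, ∠I = 76.0°.

I = 0.02018∠76.0° A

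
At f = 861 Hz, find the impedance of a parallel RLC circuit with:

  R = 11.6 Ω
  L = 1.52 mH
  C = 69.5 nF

Step 1 — Angular frequency: ω = 2π·f = 2π·861 = 5410 rad/s.
Step 2 — Component impedances:
  R: Z = R = 11.6 Ω
  L: Z = jωL = j·5410·0.00152 = 0 + j8.223 Ω
  C: Z = 1/(jωC) = -j/(ω·C) = 0 - j2660 Ω
Step 3 — Parallel combination: 1/Z_total = 1/R + 1/L + 1/C; Z_total = 3.896 + j5.478 Ω = 6.722∠54.6° Ω.

Z = 3.896 + j5.478 Ω = 6.722∠54.6° Ω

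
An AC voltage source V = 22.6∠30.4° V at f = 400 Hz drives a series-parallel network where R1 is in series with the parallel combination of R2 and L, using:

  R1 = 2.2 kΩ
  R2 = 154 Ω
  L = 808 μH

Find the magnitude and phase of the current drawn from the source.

Step 1 — Angular frequency: ω = 2π·f = 2π·400 = 2513 rad/s.
Step 2 — Component impedances:
  R1: Z = R = 2200 Ω
  R2: Z = R = 154 Ω
  L: Z = jωL = j·2513·0.000808 = 0 + j2.031 Ω
Step 3 — Parallel branch: R2 || L = 1/(1/R2 + 1/L) = 0.02677 + j2.03 Ω.
Step 4 — Series with R1: Z_total = R1 + (R2 || L) = 2200 + j2.03 Ω = 2200∠0.1° Ω.
Step 5 — Source phasor: V = 22.6∠30.4° V = 19.49 + j11.44 V.
Step 6 — Ohm's law: I = V / Z_total = (19.49 + j11.44) / (2200 + j2.03) = 0.008865 + j0.00519 A.
Step 7 — Convert to polar: |I| = 0.01027 A, ∠I = 30.3°.

I = 0.01027∠30.3° A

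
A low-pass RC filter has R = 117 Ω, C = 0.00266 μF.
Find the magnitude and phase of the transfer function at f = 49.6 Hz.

Step 1 — Angular frequency: ω = 2π·49.6 = 311.6 rad/s.
Step 2 — Transfer function: H(jω) = 1/(1 + jωRC).
Step 3 — Denominator: 1 + jωRC = 1 + j·311.6·117·2.66e-09 = 1 + j9.699e-05.
Step 4 — H = 1 - j9.699e-05.
Step 5 — Magnitude: |H| = 1 (-0.0 dB); phase: φ = -0.0°.

|H| = 1 (-0.0 dB), φ = -0.0°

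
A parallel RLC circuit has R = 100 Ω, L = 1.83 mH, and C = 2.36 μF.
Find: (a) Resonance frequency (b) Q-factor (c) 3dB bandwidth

Step 1 — Resonance: ω₀ = 1/√(LC) = 1/√(0.00183·2.36e-06) = 1.522e+04 rad/s.
Step 2 — f₀ = ω₀/(2π) = 2422 Hz.
Step 3 — Parallel Q: Q = R/(ω₀L) = 100/(1.522e+04·0.00183) = 3.591.
Step 4 — Bandwidth: Δω = ω₀/Q = 4237 rad/s; BW = Δω/(2π) = 674.4 Hz.

(a) f₀ = 2422 Hz  (b) Q = 3.591  (c) BW = 674.4 Hz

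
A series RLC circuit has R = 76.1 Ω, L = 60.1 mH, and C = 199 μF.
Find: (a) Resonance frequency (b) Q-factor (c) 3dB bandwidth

Step 1 — Resonance condition Im(Z)=0 gives ω₀ = 1/√(LC).
Step 2 — ω₀ = 1/√(0.0601·0.000199) = 289.2 rad/s.
Step 3 — f₀ = ω₀/(2π) = 46.02 Hz.
Step 4 — Series Q: Q = ω₀L/R = 289.2·0.0601/76.1 = 0.2284.
Step 5 — 3dB bandwidth: Δω = ω₀/Q = 1266 rad/s; BW = Δω/(2π) = 201.5 Hz.

(a) f₀ = 46.02 Hz  (b) Q = 0.2284  (c) BW = 201.5 Hz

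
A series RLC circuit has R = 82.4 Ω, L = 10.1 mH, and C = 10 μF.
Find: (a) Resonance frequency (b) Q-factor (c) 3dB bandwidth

Step 1 — Resonance: ω₀ = 1/√(LC) = 1/√(0.0101·1e-05) = 3147 rad/s.
Step 2 — f₀ = ω₀/(2π) = 500.8 Hz.
Step 3 — Series Q: Q = ω₀L/R = 3147·0.0101/82.4 = 0.3857.
Step 4 — Bandwidth: Δω = ω₀/Q = 8158 rad/s; BW = Δω/(2π) = 1298 Hz.

(a) f₀ = 500.8 Hz  (b) Q = 0.3857  (c) BW = 1298 Hz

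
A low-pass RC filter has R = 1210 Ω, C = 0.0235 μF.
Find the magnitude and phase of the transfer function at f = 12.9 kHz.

Step 1 — Angular frequency: ω = 2π·1.29e+04 = 8.105e+04 rad/s.
Step 2 — Transfer function: H(jω) = 1/(1 + jωRC).
Step 3 — Denominator: 1 + jωRC = 1 + j·8.105e+04·1210·2.35e-08 = 1 + j2.305.
Step 4 — H = 0.1584 - j0.3651.
Step 5 — Magnitude: |H| = 0.398 (-8.0 dB); phase: φ = -66.5°.

|H| = 0.398 (-8.0 dB), φ = -66.5°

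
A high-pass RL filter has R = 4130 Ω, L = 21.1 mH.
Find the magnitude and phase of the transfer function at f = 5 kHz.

Step 1 — Angular frequency: ω = 2π·5000 = 3.142e+04 rad/s.
Step 2 — Transfer function: H(jω) = jωL/(R + jωL).
Step 3 — Numerator jωL = j·662.9; denominator R + jωL = 4130 + j662.9.
Step 4 — H = 0.02511 + j0.1565.
Step 5 — Magnitude: |H| = 0.1585 (-16.0 dB); phase: φ = 80.9°.

|H| = 0.1585 (-16.0 dB), φ = 80.9°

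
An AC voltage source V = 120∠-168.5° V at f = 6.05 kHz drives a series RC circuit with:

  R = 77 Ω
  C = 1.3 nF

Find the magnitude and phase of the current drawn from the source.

Step 1 — Angular frequency: ω = 2π·f = 2π·6050 = 3.801e+04 rad/s.
Step 2 — Component impedances:
  R: Z = R = 77 Ω
  C: Z = 1/(jωC) = -j/(ω·C) = 0 - j2.024e+04 Ω
Step 3 — Series combination: Z_total = R + C = 77 - j2.024e+04 Ω = 2.024e+04∠-89.8° Ω.
Step 4 — Source phasor: V = 120∠-168.5° V = -117.6 - j23.92 V.
Step 5 — Ohm's law: I = V / Z_total = (-117.6 - j23.92) / (77 - j2.024e+04) = 0.00116 - j0.005815 A.
Step 6 — Convert to polar: |I| = 0.00593 A, ∠I = -78.7°.

I = 0.00593∠-78.7° A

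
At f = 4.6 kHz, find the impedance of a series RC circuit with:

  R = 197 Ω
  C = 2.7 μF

Step 1 — Angular frequency: ω = 2π·f = 2π·4600 = 2.89e+04 rad/s.
Step 2 — Component impedances:
  R: Z = R = 197 Ω
  C: Z = 1/(jωC) = -j/(ω·C) = 0 - j12.81 Ω
Step 3 — Series combination: Z_total = R + C = 197 - j12.81 Ω = 197.4∠-3.7° Ω.

Z = 197 - j12.81 Ω = 197.4∠-3.7° Ω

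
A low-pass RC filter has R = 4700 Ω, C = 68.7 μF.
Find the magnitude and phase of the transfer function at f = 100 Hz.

Step 1 — Angular frequency: ω = 2π·100 = 628.3 rad/s.
Step 2 — Transfer function: H(jω) = 1/(1 + jωRC).
Step 3 — Denominator: 1 + jωRC = 1 + j·628.3·4700·6.87e-05 = 1 + j202.9.
Step 4 — H = 2.43e-05 - j0.004929.
Step 5 — Magnitude: |H| = 0.004929 (-46.1 dB); phase: φ = -89.7°.

|H| = 0.004929 (-46.1 dB), φ = -89.7°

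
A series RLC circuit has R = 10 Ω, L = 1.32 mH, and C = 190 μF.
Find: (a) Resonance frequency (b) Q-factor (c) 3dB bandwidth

Step 1 — Resonance condition Im(Z)=0 gives ω₀ = 1/√(LC).
Step 2 — ω₀ = 1/√(0.00132·0.00019) = 1997 rad/s.
Step 3 — f₀ = ω₀/(2π) = 317.8 Hz.
Step 4 — Series Q: Q = ω₀L/R = 1997·0.00132/10 = 0.2636.
Step 5 — 3dB bandwidth: Δω = ω₀/Q = 7576 rad/s; BW = Δω/(2π) = 1206 Hz.

(a) f₀ = 317.8 Hz  (b) Q = 0.2636  (c) BW = 1206 Hz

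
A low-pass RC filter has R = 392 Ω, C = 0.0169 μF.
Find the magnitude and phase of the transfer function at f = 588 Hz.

Step 1 — Angular frequency: ω = 2π·588 = 3695 rad/s.
Step 2 — Transfer function: H(jω) = 1/(1 + jωRC).
Step 3 — Denominator: 1 + jωRC = 1 + j·3695·392·1.69e-08 = 1 + j0.02448.
Step 4 — H = 0.9994 - j0.02446.
Step 5 — Magnitude: |H| = 0.9997 (-0.0 dB); phase: φ = -1.4°.

|H| = 0.9997 (-0.0 dB), φ = -1.4°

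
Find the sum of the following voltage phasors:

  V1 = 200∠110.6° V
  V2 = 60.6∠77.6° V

Step 1 — Convert each phasor to rectangular form:
  V1 = 200·(cos(110.6°) + j·sin(110.6°)) = -70.37 + j187.2 V
  V2 = 60.6·(cos(77.6°) + j·sin(77.6°)) = 13.01 + j59.19 V
Step 2 — Sum components: V_total = -57.36 + j246.4 V.
Step 3 — Convert to polar: |V_total| = 253 V, ∠V_total = 103.1°.

V_total = 253∠103.1° V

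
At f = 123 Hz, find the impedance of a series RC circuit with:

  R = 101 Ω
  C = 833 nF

Step 1 — Angular frequency: ω = 2π·f = 2π·123 = 772.8 rad/s.
Step 2 — Component impedances:
  R: Z = R = 101 Ω
  C: Z = 1/(jωC) = -j/(ω·C) = 0 - j1553 Ω
Step 3 — Series combination: Z_total = R + C = 101 - j1553 Ω = 1557∠-86.3° Ω.

Z = 101 - j1553 Ω = 1557∠-86.3° Ω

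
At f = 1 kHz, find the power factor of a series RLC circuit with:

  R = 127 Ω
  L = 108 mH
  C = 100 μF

Step 1 — Angular frequency: ω = 2π·f = 2π·1000 = 6283 rad/s.
Step 2 — Component impedances:
  R: Z = R = 127 Ω
  L: Z = jωL = j·6283·0.108 = 0 + j678.6 Ω
  C: Z = 1/(jωC) = -j/(ω·C) = 0 - j1.592 Ω
Step 3 — Series combination: Z_total = R + L + C = 127 + j677 Ω = 688.8∠79.4° Ω.
Step 4 — Power factor: PF = cos(φ) = Re(Z)/|Z| = 127/688.8 = 0.1844.
Step 5 — Type: Im(Z) = 677 ⇒ lagging (phase φ = 79.4°).

PF = 0.1844 (lagging, φ = 79.4°)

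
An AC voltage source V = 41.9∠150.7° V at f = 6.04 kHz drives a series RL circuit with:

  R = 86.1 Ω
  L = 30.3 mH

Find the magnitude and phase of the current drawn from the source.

Step 1 — Angular frequency: ω = 2π·f = 2π·6040 = 3.795e+04 rad/s.
Step 2 — Component impedances:
  R: Z = R = 86.1 Ω
  L: Z = jωL = j·3.795e+04·0.0303 = 0 + j1150 Ω
Step 3 — Series combination: Z_total = R + L = 86.1 + j1150 Ω = 1153∠85.7° Ω.
Step 4 — Source phasor: V = 41.9∠150.7° V = -36.54 + j20.51 V.
Step 5 — Ohm's law: I = V / Z_total = (-36.54 + j20.51) / (86.1 + j1150) = 0.01537 + j0.03293 A.
Step 6 — Convert to polar: |I| = 0.03634 A, ∠I = 65.0°.

I = 0.03634∠65.0° A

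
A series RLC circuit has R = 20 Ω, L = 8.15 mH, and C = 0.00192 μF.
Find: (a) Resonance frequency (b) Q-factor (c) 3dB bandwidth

Step 1 — Resonance condition Im(Z)=0 gives ω₀ = 1/√(LC).
Step 2 — ω₀ = 1/√(0.00815·1.92e-09) = 2.528e+05 rad/s.
Step 3 — f₀ = ω₀/(2π) = 4.023e+04 Hz.
Step 4 — Series Q: Q = ω₀L/R = 2.528e+05·0.00815/20 = 103.
Step 5 — 3dB bandwidth: Δω = ω₀/Q = 2454 rad/s; BW = Δω/(2π) = 390.6 Hz.

(a) f₀ = 4.023e+04 Hz  (b) Q = 103  (c) BW = 390.6 Hz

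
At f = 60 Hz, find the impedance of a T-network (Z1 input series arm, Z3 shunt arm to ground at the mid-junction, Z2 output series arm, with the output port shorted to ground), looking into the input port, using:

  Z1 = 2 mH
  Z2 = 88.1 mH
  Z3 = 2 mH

Step 1 — Angular frequency: ω = 2π·f = 2π·60 = 377 rad/s.
Step 2 — Component impedances:
  Z1: Z = jωL = j·377·0.002 = 0 + j0.754 Ω
  Z2: Z = jωL = j·377·0.0881 = 0 + j33.21 Ω
  Z3: Z = jωL = j·377·0.002 = 0 + j0.754 Ω
Step 3 — With the output port shorted to ground, the output series arm Z2 runs from the junction to ground; the shunt arm Z3 also runs from the junction to ground. They appear in parallel: Z3 || Z2 = 0 + j0.7372 Ω.
Step 4 — Series with input arm Z1: Z_in = Z1 + (Z3 || Z2) = 0 + j1.491 Ω = 1.491∠90.0° Ω.

Z = 0 + j1.491 Ω = 1.491∠90.0° Ω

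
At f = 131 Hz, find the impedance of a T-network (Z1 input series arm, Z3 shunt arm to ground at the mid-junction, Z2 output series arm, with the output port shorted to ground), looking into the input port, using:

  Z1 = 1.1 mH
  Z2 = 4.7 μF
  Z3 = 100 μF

Step 1 — Angular frequency: ω = 2π·f = 2π·131 = 823.1 rad/s.
Step 2 — Component impedances:
  Z1: Z = jωL = j·823.1·0.0011 = 0 + j0.9054 Ω
  Z2: Z = 1/(jωC) = -j/(ω·C) = 0 - j258.5 Ω
  Z3: Z = 1/(jωC) = -j/(ω·C) = 0 - j12.15 Ω
Step 3 — With the output port shorted to ground, the output series arm Z2 runs from the junction to ground; the shunt arm Z3 also runs from the junction to ground. They appear in parallel: Z3 || Z2 = 0 - j11.6 Ω.
Step 4 — Series with input arm Z1: Z_in = Z1 + (Z3 || Z2) = 0 - j10.7 Ω = 10.7∠-90.0° Ω.

Z = 0 - j10.7 Ω = 10.7∠-90.0° Ω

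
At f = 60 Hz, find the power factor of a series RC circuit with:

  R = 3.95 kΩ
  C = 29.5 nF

Step 1 — Angular frequency: ω = 2π·f = 2π·60 = 377 rad/s.
Step 2 — Component impedances:
  R: Z = R = 3950 Ω
  C: Z = 1/(jωC) = -j/(ω·C) = 0 - j8.992e+04 Ω
Step 3 — Series combination: Z_total = R + C = 3950 - j8.992e+04 Ω = 9e+04∠-87.5° Ω.
Step 4 — Power factor: PF = cos(φ) = Re(Z)/|Z| = 3950/9e+04 = 0.04389.
Step 5 — Type: Im(Z) = -8.992e+04 ⇒ leading (phase φ = -87.5°).

PF = 0.04389 (leading, φ = -87.5°)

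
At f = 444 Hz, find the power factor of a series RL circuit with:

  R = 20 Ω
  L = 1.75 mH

Step 1 — Angular frequency: ω = 2π·f = 2π·444 = 2790 rad/s.
Step 2 — Component impedances:
  R: Z = R = 20 Ω
  L: Z = jωL = j·2790·0.00175 = 0 + j4.882 Ω
Step 3 — Series combination: Z_total = R + L = 20 + j4.882 Ω = 20.59∠13.7° Ω.
Step 4 — Power factor: PF = cos(φ) = Re(Z)/|Z| = 20/20.587 = 0.9715.
Step 5 — Type: Im(Z) = 4.882 ⇒ lagging (phase φ = 13.7°).

PF = 0.9715 (lagging, φ = 13.7°)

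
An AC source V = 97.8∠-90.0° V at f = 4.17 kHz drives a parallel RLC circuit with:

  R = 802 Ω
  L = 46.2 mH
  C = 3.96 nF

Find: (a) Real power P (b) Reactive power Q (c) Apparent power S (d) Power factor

Step 1 — Angular frequency: ω = 2π·f = 2π·4170 = 2.62e+04 rad/s.
Step 2 — Component impedances:
  R: Z = R = 802 Ω
  L: Z = jωL = j·2.62e+04·0.0462 = 0 + j1210 Ω
  C: Z = 1/(jωC) = -j/(ω·C) = 0 - j9638 Ω
Step 3 — Parallel combination: 1/Z_total = 1/R + 1/L + 1/C; Z_total = 600.5 + j347.9 Ω = 694∠30.1° Ω.
Step 4 — Source phasor: V = 97.8∠-90.0° V = 0 - j97.8 V.
Step 5 — Current: I = V / Z = -0.07065 - j0.1219 A = 0.1409∠-120.1° A.
Step 6 — Complex power: S = V·I* = 11.93 + j6.909 VA.
Step 7 — Real power: P = Re(S) = 11.93 W.
Step 8 — Reactive power: Q = Im(S) = 6.909 VAR.
Step 9 — Apparent power: |S| = 13.78 VA.
Step 10 — Power factor: PF = P/|S| = 0.8653 (lagging).

(a) P = 11.93 W  (b) Q = 6.909 VAR  (c) S = 13.78 VA  (d) PF = 0.8653 (lagging)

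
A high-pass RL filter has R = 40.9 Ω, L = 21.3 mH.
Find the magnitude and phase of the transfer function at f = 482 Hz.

Step 1 — Angular frequency: ω = 2π·482 = 3028 rad/s.
Step 2 — Transfer function: H(jω) = jωL/(R + jωL).
Step 3 — Numerator jωL = j·64.51; denominator R + jωL = 40.9 + j64.51.
Step 4 — H = 0.7133 + j0.4522.
Step 5 — Magnitude: |H| = 0.8445 (-1.5 dB); phase: φ = 32.4°.

|H| = 0.8445 (-1.5 dB), φ = 32.4°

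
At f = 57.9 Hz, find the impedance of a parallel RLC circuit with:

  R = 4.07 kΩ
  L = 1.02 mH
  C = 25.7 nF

Step 1 — Angular frequency: ω = 2π·f = 2π·57.9 = 363.8 rad/s.
Step 2 — Component impedances:
  R: Z = R = 4070 Ω
  L: Z = jωL = j·363.8·0.00102 = 0 + j0.3711 Ω
  C: Z = 1/(jωC) = -j/(ω·C) = 0 - j1.07e+05 Ω
Step 3 — Parallel combination: 1/Z_total = 1/R + 1/L + 1/C; Z_total = 3.383e-05 + j0.3711 Ω = 0.3711∠90.0° Ω.

Z = 3.383e-05 + j0.3711 Ω = 0.3711∠90.0° Ω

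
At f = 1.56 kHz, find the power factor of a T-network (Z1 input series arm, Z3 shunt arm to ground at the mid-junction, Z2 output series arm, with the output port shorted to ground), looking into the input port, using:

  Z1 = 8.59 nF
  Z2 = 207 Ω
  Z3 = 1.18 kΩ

Step 1 — Angular frequency: ω = 2π·f = 2π·1560 = 9802 rad/s.
Step 2 — Component impedances:
  Z1: Z = 1/(jωC) = -j/(ω·C) = 0 - j1.188e+04 Ω
  Z2: Z = R = 207 Ω
  Z3: Z = R = 1180 Ω
Step 3 — With the output port shorted to ground, the output series arm Z2 runs from the junction to ground; the shunt arm Z3 also runs from the junction to ground. They appear in parallel: Z3 || Z2 = 176.1 Ω.
Step 4 — Series with input arm Z1: Z_in = Z1 + (Z3 || Z2) = 176.1 - j1.188e+04 Ω = 1.188e+04∠-89.2° Ω.
Step 5 — Power factor: PF = cos(φ) = Re(Z)/|Z| = 176.11/11878 = 0.01483.
Step 6 — Type: Im(Z) = -1.188e+04 ⇒ leading (phase φ = -89.2°).

PF = 0.01483 (leading, φ = -89.2°)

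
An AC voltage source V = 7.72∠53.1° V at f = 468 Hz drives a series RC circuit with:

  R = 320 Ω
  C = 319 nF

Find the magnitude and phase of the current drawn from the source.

Step 1 — Angular frequency: ω = 2π·f = 2π·468 = 2941 rad/s.
Step 2 — Component impedances:
  R: Z = R = 320 Ω
  C: Z = 1/(jωC) = -j/(ω·C) = 0 - j1066 Ω
Step 3 — Series combination: Z_total = R + C = 320 - j1066 Ω = 1113∠-73.3° Ω.
Step 4 — Source phasor: V = 7.72∠53.1° V = 4.635 + j6.174 V.
Step 5 — Ohm's law: I = V / Z_total = (4.635 + j6.174) / (320 - j1066) = -0.004115 + j0.005583 A.
Step 6 — Convert to polar: |I| = 0.006936 A, ∠I = 126.4°.

I = 0.006936∠126.4° A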